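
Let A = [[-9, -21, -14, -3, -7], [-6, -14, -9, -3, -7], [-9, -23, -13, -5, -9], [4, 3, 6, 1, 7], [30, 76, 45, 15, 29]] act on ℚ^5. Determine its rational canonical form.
The invariant factors of A (the non-unit diagonal entries of the Smith normal form of xI - A over ℚ[x]) are (x + 3)^2(x^3 - x + 2), each dividing the next. The characteristic polynomial is their product, (x + 3)^2(x^3 - x + 2).

The rational canonical form is the block-diagonal matrix of companion matrices C(f_i):
R = [[0, 0, 0, 0, -18], [1, 0, 0, 0, -3], [0, 1, 0, 0, 4], [0, 0, 1, 0, -8], [0, 0, 0, 1, -6]].

Note the characteristic polynomial does not split into linear factors over ℚ, so A has no Jordan form over ℚ; the rational canonical form exists over any field.

R = [[0, 0, 0, 0, -18], [1, 0, 0, 0, -3], [0, 1, 0, 0, 4], [0, 0, 1, 0, -8], [0, 0, 0, 1, -6]]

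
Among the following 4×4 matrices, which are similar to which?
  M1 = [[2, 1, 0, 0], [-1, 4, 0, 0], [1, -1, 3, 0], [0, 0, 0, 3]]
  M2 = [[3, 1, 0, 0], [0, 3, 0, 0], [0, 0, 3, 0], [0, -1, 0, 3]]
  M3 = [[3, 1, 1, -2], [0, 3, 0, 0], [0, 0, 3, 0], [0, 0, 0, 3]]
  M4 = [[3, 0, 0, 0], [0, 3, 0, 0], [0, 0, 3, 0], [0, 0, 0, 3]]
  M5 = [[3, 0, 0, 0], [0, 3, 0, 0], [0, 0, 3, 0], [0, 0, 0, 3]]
2 classes: {M1, M2, M3}, {M4, M5}

Characteristic polynomials: χ_{M1} = (x - 3)^4, χ_{M2} = (x - 3)^4, χ_{M3} = (x - 3)^4, χ_{M4} = (x - 3)^4, χ_{M5} = (x - 3)^4.

{M1, M2, M3}: invariant factors x - 3, x - 3, (x - 3)^2.

{M4, M5}: invariant factors x - 3, x - 3, x - 3, x - 3.

Matrices are similar if and only if their invariant-factor lists agree; the partition into similarity classes is {M1, M2, M3}, {M4, M5}.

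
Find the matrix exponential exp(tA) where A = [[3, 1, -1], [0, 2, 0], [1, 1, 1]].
e^{tA} = [[(t + 1)*e^{2*t}, t*e^{2*t}, -t*e^{2*t}], [0, e^{2*t}, 0], [t*e^{2*t}, t*e^{2*t}, (1 - t)*e^{2*t}]]

A has Jordan form J = [[2, 1, 0], [0, 2, 0], [0, 0, 2]] with A = PJP^{-1}, so e^{tA} = P e^{tJ} P^{-1}.

For a Jordan block J_k(λ), e^{tJ_k(λ)} = e^{λt} · (I + tN + t^2 N^2/2! + ... + t^{k-1} N^{k-1}/(k-1)!) where N is the nilpotent superdiagonal part.

Assembling the blocks and conjugating back gives the entries of e^{tA} as shown above.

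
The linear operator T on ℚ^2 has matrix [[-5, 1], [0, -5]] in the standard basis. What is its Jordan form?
The characteristic polynomial is det(xI - A) = (x + 5)^2, so the eigenvalues are -5 (algebraic multiplicity 2).

For λ = -5: rank(A + 5I) = 1, rank((A + 5I)^2) = 0. The eigenspace has dimension 2 - 1 = 1, so there is 1 Jordan block; the rank sequence gives block sizes [2].

Assembling the blocks gives the Jordan form J above.

J = [[-5, 1], [0, -5]]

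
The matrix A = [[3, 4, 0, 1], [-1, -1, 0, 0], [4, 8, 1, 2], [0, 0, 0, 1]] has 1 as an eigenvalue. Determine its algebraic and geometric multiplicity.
The characteristic polynomial is (x - 1)^4, so the factor x - 1 appears with exponent 4: the algebraic multiplicity is 4.

rank(A - I) = 2, so the eigenspace has dimension 4 - 2 = 2: the geometric multiplicity is 2.

Since 2 < 4, A is not diagonalizable.

algebraic multiplicity 4, geometric multiplicity 2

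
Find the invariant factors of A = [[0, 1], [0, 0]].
x^2

The Jordan structure of A has elementary divisors x^2. Arranging the block sizes at each eigenvalue in decreasing order and taking row products gives the invariant factors.

Invariant factors (smallest first, each dividing the next): x^2.

Check: the last factor x^2 is the minimal polynomial, and the product x^2 is the characteristic polynomial.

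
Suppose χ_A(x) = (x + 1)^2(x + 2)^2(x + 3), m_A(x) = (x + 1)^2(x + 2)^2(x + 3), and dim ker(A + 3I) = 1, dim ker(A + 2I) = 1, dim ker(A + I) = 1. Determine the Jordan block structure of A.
λ = -3: algebraic multiplicity 1 (exponent in χ_A), largest block size 1 (exponent in m_A), 1 block (geometric multiplicity). This forces block sizes [1].
λ = -2: algebraic multiplicity 2 (exponent in χ_A), largest block size 2 (exponent in m_A), 1 block (geometric multiplicity). This forces block sizes [2].
λ = -1: algebraic multiplicity 2 (exponent in χ_A), largest block size 2 (exponent in m_A), 1 block (geometric multiplicity). This forces block sizes [2].

Jordan blocks: (-3, 1), (-2, 2), (-1, 2)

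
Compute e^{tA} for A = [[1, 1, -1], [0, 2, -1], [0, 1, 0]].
e^{tA} = [[e^{t}, t*e^{t}, -t*e^{t}], [0, (t + 1)*e^{t}, -t*e^{t}], [0, t*e^{t}, (1 - t)*e^{t}]]

A has Jordan form J = [[1, 1, 0], [0, 1, 0], [0, 0, 1]] with A = PJP^{-1}, so e^{tA} = P e^{tJ} P^{-1}.

For a Jordan block J_k(λ), e^{tJ_k(λ)} = e^{λt} · (I + tN + t^2 N^2/2! + ... + t^{k-1} N^{k-1}/(k-1)!) where N is the nilpotent superdiagonal part.

Assembling the blocks and conjugating back gives the entries of e^{tA} as shown above.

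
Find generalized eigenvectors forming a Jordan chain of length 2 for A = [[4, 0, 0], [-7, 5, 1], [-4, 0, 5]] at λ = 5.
We seek v_1 ∈ ker((A - 5I)^2) \ ker(A - 5I), then set v_{i+1} = (A - 5I) v_i.

One such chain is v_1 = [[0, 0, 1]]^T, v_2 = [[0, 1, 0]]^T. Check: (A - 5I) v_2 = [[0, 0, 0]]^T = 0.

v_1 = [[0, 0, 1]]^T, v_2 = [[0, 1, 0]]^T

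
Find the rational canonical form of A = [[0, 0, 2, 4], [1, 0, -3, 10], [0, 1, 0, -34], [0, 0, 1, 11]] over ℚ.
R = [[0, 0, 0, -18], [1, 0, 0, 45], [0, 1, 0, -37], [0, 0, 1, 11]]

The invariant factors of A (the non-unit diagonal entries of the Smith normal form of xI - A over ℚ[x]) are (x - 6)(x - 3)(x - 1)^2, each dividing the next. The characteristic polynomial is their product, (x - 6)(x - 3)(x - 1)^2.

The rational canonical form is the block-diagonal matrix of companion matrices C(f_i):
R = [[0, 0, 0, -18], [1, 0, 0, 45], [0, 1, 0, -37], [0, 0, 1, 11]].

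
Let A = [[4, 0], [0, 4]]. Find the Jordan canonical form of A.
The characteristic polynomial is det(xI - A) = (x - 4)^2, so the eigenvalues are 4 (algebraic multiplicity 2).

For λ = 4: rank(A - 4I) = 0. The eigenspace has dimension 2 - 0 = 2, so there are 2 Jordan blocks; the rank sequence gives block sizes [1, 1].

Assembling the blocks gives the Jordan form J above.

J = [[4, 0], [0, 4]]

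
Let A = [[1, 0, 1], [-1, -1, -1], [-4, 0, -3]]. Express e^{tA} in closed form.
A has Jordan form J = [[-1, 1, 0], [0, -1, 1], [0, 0, -1]] with A = PJP^{-1}, so e^{tA} = P e^{tJ} P^{-1}.

For a Jordan block J_k(λ), e^{tJ_k(λ)} = e^{λt} · (I + tN + t^2 N^2/2! + ... + t^{k-1} N^{k-1}/(k-1)!) where N is the nilpotent superdiagonal part.

Assembling the blocks and conjugating back gives the entries of e^{tA} as shown above.

e^{tA} = [[(2*t + 1)*e^{-t}, 0, t*e^{-t}], [t*(t - 1)*e^{-t}, e^{-t}, t*(t - 2)*e^{-t}/2], [-4*t*e^{-t}, 0, (1 - 2*t)*e^{-t}]]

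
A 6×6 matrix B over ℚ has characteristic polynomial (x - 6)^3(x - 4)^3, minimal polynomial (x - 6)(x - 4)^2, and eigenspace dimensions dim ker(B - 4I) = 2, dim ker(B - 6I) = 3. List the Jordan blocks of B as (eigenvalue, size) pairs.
Jordan blocks: (4, 2), (4, 1), (6, 1), (6, 1), (6, 1)

λ = 4: algebraic multiplicity 3 (exponent in χ_B), largest block size 2 (exponent in m_B), 2 blocks (geometric multiplicity). These force block sizes [2, 1].
λ = 6: algebraic multiplicity 3 (exponent in χ_B), largest block size 1 (exponent in m_B), 3 blocks (geometric multiplicity). These force block sizes [1, 1, 1].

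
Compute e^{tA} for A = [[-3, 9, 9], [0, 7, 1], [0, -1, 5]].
A has Jordan form J = [[-3, 0, 0], [0, 6, 1], [0, 0, 6]] with A = PJP^{-1}, so e^{tA} = P e^{tJ} P^{-1}.

For a Jordan block J_k(λ), e^{tJ_k(λ)} = e^{λt} · (I + tN + t^2 N^2/2! + ... + t^{k-1} N^{k-1}/(k-1)!) where N is the nilpotent superdiagonal part.

Assembling the blocks and conjugating back gives the entries of e^{tA} as shown above.

e^{tA} = [[e^{-3*t}, (e^{9*t} - 1)*e^{-3*t}, (e^{9*t} - 1)*e^{-3*t}], [0, (t + 1)*e^{6*t}, t*e^{6*t}], [0, -t*e^{6*t}, (1 - t)*e^{6*t}]]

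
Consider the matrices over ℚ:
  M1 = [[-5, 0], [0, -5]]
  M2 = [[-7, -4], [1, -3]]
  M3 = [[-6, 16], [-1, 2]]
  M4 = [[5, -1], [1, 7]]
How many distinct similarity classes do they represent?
Characteristic polynomials: χ_{M1} = (x + 5)^2, χ_{M2} = (x + 5)^2, χ_{M3} = (x + 2)^2, χ_{M4} = (x - 6)^2.

{M1}: invariant factors x + 5, x + 5.

{M2}: invariant factors (x + 5)^2.

{M3}: invariant factors (x + 2)^2.

{M4}: invariant factors (x - 6)^2.

Matrices are similar if and only if their invariant-factor lists agree; the partition into similarity classes is {M1}, {M2}, {M3}, {M4}.

4 classes: {M1}, {M2}, {M3}, {M4}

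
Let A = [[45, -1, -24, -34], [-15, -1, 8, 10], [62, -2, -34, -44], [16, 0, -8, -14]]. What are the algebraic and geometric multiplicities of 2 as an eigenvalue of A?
The characteristic polynomial is (x - 2)(x + 2)^3, so the factor x - 2 appears with exponent 1: the algebraic multiplicity is 1.

rank(A - 2I) = 3, so the eigenspace has dimension 4 - 3 = 1: the geometric multiplicity is 1.

algebraic multiplicity 1, geometric multiplicity 1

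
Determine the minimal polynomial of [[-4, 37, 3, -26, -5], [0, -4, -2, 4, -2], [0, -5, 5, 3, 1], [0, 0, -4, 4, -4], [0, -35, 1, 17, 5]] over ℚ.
The characteristic polynomial factors as (x - 6)(x - 4)^2(x + 4)^2. The minimal polynomial is ∏(x - λ)^{k_λ} where k_λ is the size of the largest Jordan block at λ.

For λ = -4: rank(A + 4I) = 4, and the largest Jordan block has size 2 (the smallest k with rank((A + 4I)^k) = rank((A + 4I)^(k+1))).
For λ = 4: rank(A - 4I) = 4, and the largest Jordan block has size 2 (the smallest k with rank((A - 4I)^k) = rank((A - 4I)^(k+1))).
For λ = 6: rank(A - 6I) = 4, and the largest Jordan block has size 1 (the smallest k with rank((A - 6I)^k) = rank((A - 6I)^(k+1))).

So m_A(x) = (x - 6)(x - 4)^2(x + 4)^2.

m_A(x) = (x - 6)(x - 4)^2(x + 4)^2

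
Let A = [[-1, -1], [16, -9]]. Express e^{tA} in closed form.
A has Jordan form J = [[-5, 1], [0, -5]] with A = PJP^{-1}, so e^{tA} = P e^{tJ} P^{-1}.

For a Jordan block J_k(λ), e^{tJ_k(λ)} = e^{λt} · (I + tN + t^2 N^2/2! + ... + t^{k-1} N^{k-1}/(k-1)!) where N is the nilpotent superdiagonal part.

Assembling the blocks and conjugating back gives the entries of e^{tA} as shown above.

e^{tA} = [[(4*t + 1)*e^{-5*t}, -t*e^{-5*t}], [16*t*e^{-5*t}, (1 - 4*t)*e^{-5*t}]]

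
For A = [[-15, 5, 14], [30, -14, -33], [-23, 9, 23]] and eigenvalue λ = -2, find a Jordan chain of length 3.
v_1 = [[-3, 4, -4]]^T, v_2 = [[3, -6, 5]]^T, v_3 = [[1, -3, 2]]^T

We seek v_1 ∈ ker((A + 2I)^3) \ ker((A + 2I)^2), then set v_{i+1} = (A + 2I) v_i.

One such chain is v_1 = [[-3, 4, -4]]^T, v_2 = [[3, -6, 5]]^T, v_3 = [[1, -3, 2]]^T. Check: (A + 2I) v_3 = [[0, 0, 0]]^T = 0.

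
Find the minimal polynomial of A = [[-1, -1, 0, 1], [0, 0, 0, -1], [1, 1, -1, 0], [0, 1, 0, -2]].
m_A(x) = (x + 1)^2

The characteristic polynomial factors as (x + 1)^4. The minimal polynomial is ∏(x - λ)^{k_λ} where k_λ is the size of the largest Jordan block at λ.

For λ = -1: rank(A + I) = 2, and the largest Jordan block has size 2 (the smallest k with rank((A + I)^k) = rank((A + I)^(k+1))).

So m_A(x) = (x + 1)^2.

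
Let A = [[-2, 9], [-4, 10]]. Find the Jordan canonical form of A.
The characteristic polynomial is det(xI - A) = (x - 4)^2, so the eigenvalues are 4 (algebraic multiplicity 2).

For λ = 4: rank(A - 4I) = 1, rank((A - 4I)^2) = 0. The eigenspace has dimension 2 - 1 = 1, so there is 1 Jordan block; the rank sequence gives block sizes [2].

Assembling the blocks gives the Jordan form J above.

J = [[4, 1], [0, 4]]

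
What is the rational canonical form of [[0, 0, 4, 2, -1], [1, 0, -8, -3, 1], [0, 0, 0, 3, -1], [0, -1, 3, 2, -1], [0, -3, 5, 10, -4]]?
R = [[0, 0, 0, 0, 0], [1, 0, 0, 0, -6], [0, 1, 0, 0, 1], [0, 0, 1, 0, 2], [0, 0, 0, 1, -2]]

The invariant factors of A (the non-unit diagonal entries of the Smith normal form of xI - A over ℚ[x]) are x(x + 2)(x^3 - 2x + 3), each dividing the next. The characteristic polynomial is their product, x(x + 2)(x^3 - 2x + 3).

The rational canonical form is the block-diagonal matrix of companion matrices C(f_i):
R = [[0, 0, 0, 0, 0], [1, 0, 0, 0, -6], [0, 1, 0, 0, 1], [0, 0, 1, 0, 2], [0, 0, 0, 1, -2]].

Note the characteristic polynomial does not split into linear factors over ℚ, so A has no Jordan form over ℚ; the rational canonical form exists over any field.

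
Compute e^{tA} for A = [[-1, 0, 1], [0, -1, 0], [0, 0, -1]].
e^{tA} = [[e^{-t}, 0, t*e^{-t}], [0, e^{-t}, 0], [0, 0, e^{-t}]]

A has Jordan form J = [[-1, 1, 0], [0, -1, 0], [0, 0, -1]] with A = PJP^{-1}, so e^{tA} = P e^{tJ} P^{-1}.

For a Jordan block J_k(λ), e^{tJ_k(λ)} = e^{λt} · (I + tN + t^2 N^2/2! + ... + t^{k-1} N^{k-1}/(k-1)!) where N is the nilpotent superdiagonal part.

Assembling the blocks and conjugating back gives the entries of e^{tA} as shown above.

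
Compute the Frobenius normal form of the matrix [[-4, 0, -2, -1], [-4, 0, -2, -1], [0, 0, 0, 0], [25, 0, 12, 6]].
R = [[0, 0, 0, 0], [0, 0, 0, 0], [0, 1, 0, -1], [0, 0, 1, 2]]

The invariant factors of A (the non-unit diagonal entries of the Smith normal form of xI - A over ℚ[x]) are x, x(x - 1)^2, each dividing the next. The characteristic polynomial is their product, x^2(x - 1)^2.

The rational canonical form is the block-diagonal matrix of companion matrices C(f_i):
R = [[0, 0, 0, 0], [0, 0, 0, 0], [0, 1, 0, -1], [0, 0, 1, 2]].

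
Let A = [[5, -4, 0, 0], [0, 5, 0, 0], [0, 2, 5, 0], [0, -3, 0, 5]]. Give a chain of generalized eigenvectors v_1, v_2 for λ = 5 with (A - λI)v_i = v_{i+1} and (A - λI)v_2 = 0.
v_1 = [[-1, 1, -2, 0]]^T, v_2 = [[-4, 0, 2, -3]]^T

We seek v_1 ∈ ker((A - 5I)^2) \ ker(A - 5I), then set v_{i+1} = (A - 5I) v_i.

One such chain is v_1 = [[-1, 1, -2, 0]]^T, v_2 = [[-4, 0, 2, -3]]^T. Check: (A - 5I) v_2 = [[0, 0, 0, 0]]^T = 0.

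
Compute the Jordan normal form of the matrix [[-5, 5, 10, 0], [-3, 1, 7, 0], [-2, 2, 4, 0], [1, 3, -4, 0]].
The characteristic polynomial is det(xI - A) = x^4, so the eigenvalues are 0 (algebraic multiplicity 4).

For λ = 0: rank(A) = 2, rank(A^2) = 1, rank(A^3) = 0. The eigenspace has dimension 4 - 2 = 2, so there are 2 Jordan blocks; the rank sequence gives block sizes [3, 1].

Assembling the blocks gives the Jordan form J above.

J = [[0, 1, 0, 0], [0, 0, 1, 0], [0, 0, 0, 0], [0, 0, 0, 0]]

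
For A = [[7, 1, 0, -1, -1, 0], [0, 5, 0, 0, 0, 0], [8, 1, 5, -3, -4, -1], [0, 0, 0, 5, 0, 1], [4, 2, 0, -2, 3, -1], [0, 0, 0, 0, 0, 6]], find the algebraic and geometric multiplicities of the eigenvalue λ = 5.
The characteristic polynomial is (x - 6)(x - 5)^5, so the factor x - 5 appears with exponent 5: the algebraic multiplicity is 5.

rank(A - 5I) = 3, so the eigenspace has dimension 6 - 3 = 3: the geometric multiplicity is 3.

Since 3 < 5, A is not diagonalizable.

algebraic multiplicity 5, geometric multiplicity 3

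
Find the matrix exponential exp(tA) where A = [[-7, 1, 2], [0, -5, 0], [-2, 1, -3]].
e^{tA} = [[(1 - 2*t)*e^{-5*t}, t*e^{-5*t}, 2*t*e^{-5*t}], [0, e^{-5*t}, 0], [-2*t*e^{-5*t}, t*e^{-5*t}, (2*t + 1)*e^{-5*t}]]

A has Jordan form J = [[-5, 1, 0], [0, -5, 0], [0, 0, -5]] with A = PJP^{-1}, so e^{tA} = P e^{tJ} P^{-1}.

For a Jordan block J_k(λ), e^{tJ_k(λ)} = e^{λt} · (I + tN + t^2 N^2/2! + ... + t^{k-1} N^{k-1}/(k-1)!) where N is the nilpotent superdiagonal part.

Assembling the blocks and conjugating back gives the entries of e^{tA} as shown above.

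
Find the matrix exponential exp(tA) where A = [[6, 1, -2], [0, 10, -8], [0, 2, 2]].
e^{tA} = [[e^{6*t}, t*e^{6*t}, -2*t*e^{6*t}], [0, (4*t + 1)*e^{6*t}, -8*t*e^{6*t}], [0, 2*t*e^{6*t}, (1 - 4*t)*e^{6*t}]]

A has Jordan form J = [[6, 1, 0], [0, 6, 0], [0, 0, 6]] with A = PJP^{-1}, so e^{tA} = P e^{tJ} P^{-1}.

For a Jordan block J_k(λ), e^{tJ_k(λ)} = e^{λt} · (I + tN + t^2 N^2/2! + ... + t^{k-1} N^{k-1}/(k-1)!) where N is the nilpotent superdiagonal part.

Assembling the blocks and conjugating back gives the entries of e^{tA} as shown above.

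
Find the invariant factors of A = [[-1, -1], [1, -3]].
(x + 2)^2

The Jordan structure of A has elementary divisors (x + 2)^2. Arranging the block sizes at each eigenvalue in decreasing order and taking row products gives the invariant factors.

Invariant factors (smallest first, each dividing the next): (x + 2)^2.

Check: the last factor (x + 2)^2 is the minimal polynomial, and the product (x + 2)^2 is the characteristic polynomial.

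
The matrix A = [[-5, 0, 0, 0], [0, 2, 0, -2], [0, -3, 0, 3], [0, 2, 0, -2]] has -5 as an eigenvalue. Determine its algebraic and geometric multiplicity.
The characteristic polynomial is x^3(x + 5), so the factor x + 5 appears with exponent 1: the algebraic multiplicity is 1.

rank(A + 5I) = 3, so the eigenspace has dimension 4 - 3 = 1: the geometric multiplicity is 1.

algebraic multiplicity 1, geometric multiplicity 1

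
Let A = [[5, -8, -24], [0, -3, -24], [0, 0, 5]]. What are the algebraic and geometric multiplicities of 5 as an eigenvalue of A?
algebraic multiplicity 2, geometric multiplicity 2

The characteristic polynomial is (x - 5)^2(x + 3), so the factor x - 5 appears with exponent 2: the algebraic multiplicity is 2.

rank(A - 5I) = 1, so the eigenspace has dimension 3 - 1 = 2: the geometric multiplicity is 2.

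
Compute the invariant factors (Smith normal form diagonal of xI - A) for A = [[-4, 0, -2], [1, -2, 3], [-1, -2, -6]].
The Jordan structure of A has elementary divisors (x + 4)^3. Arranging the block sizes at each eigenvalue in decreasing order and taking row products gives the invariant factors.

Invariant factors (smallest first, each dividing the next): (x + 4)^3.

Check: the last factor (x + 4)^3 is the minimal polynomial, and the product (x + 4)^3 is the characteristic polynomial.

(x + 4)^3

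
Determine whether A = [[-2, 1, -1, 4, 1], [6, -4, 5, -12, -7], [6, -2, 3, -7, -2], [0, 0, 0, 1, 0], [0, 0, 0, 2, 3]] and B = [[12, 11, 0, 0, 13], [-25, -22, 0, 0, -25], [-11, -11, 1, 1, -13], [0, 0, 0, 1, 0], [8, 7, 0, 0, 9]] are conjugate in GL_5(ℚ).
Yes.

Two matrices over a field are similar if and only if they have the same invariant factors.

Both A and B have characteristic polynomial (x - 3)(x - 1)^2(x + 2)^2 and minimal polynomial (x - 3)(x - 1)^2(x + 2)^2. Computing further, both have invariant factors (x - 3)(x - 1)^2(x + 2)^2. Hence A and B are similar.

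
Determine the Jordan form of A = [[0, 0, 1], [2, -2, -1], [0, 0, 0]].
J = [[-2, 0, 0], [0, 0, 1], [0, 0, 0]]

The characteristic polynomial is det(xI - A) = x^2(x + 2), so the eigenvalues are -2 (algebraic multiplicity 1), 0 (algebraic multiplicity 2).

For λ = -2: algebraic multiplicity 1 gives one 1×1 block.

For λ = 0: rank(A) = 2, rank(A^2) = 1. The eigenspace has dimension 3 - 2 = 1, so there is 1 Jordan block; the rank sequence gives block sizes [2].

Assembling the blocks gives the Jordan form J above.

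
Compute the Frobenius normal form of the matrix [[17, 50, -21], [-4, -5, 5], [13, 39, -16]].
R = [[0, 0, 6], [1, 0, -1], [0, 1, -4]]

The invariant factors of A (the non-unit diagonal entries of the Smith normal form of xI - A over ℚ[x]) are (x - 1)(x + 2)(x + 3), each dividing the next. The characteristic polynomial is their product, (x - 1)(x + 2)(x + 3).

The rational canonical form is the block-diagonal matrix of companion matrices C(f_i):
R = [[0, 0, 6], [1, 0, -1], [0, 1, -4]].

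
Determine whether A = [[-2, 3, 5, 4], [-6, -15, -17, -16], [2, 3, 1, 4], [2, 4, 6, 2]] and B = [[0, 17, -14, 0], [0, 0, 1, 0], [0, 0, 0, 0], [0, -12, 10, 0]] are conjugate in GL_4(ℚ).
No.

trace(A) = -14 but trace(B) = 0. The trace is a similarity invariant, so A and B are not similar.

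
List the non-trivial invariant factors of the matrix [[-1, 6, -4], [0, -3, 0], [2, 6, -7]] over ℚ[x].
x + 3, (x + 3)(x + 5)

The Jordan structure of A has elementary divisors (x + 5), (x + 3), (x + 3). Arranging the block sizes at each eigenvalue in decreasing order and taking row products gives the invariant factors.

Invariant factors (smallest first, each dividing the next): x + 3, (x + 3)(x + 5).

Check: the last factor (x + 3)(x + 5) is the minimal polynomial, and the product (x + 3)^2(x + 5) is the characteristic polynomial.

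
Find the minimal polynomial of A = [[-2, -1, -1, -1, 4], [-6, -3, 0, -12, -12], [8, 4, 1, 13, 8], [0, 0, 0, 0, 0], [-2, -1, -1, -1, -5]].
The characteristic polynomial factors as x^2(x + 3)^3. The minimal polynomial is ∏(x - λ)^{k_λ} where k_λ is the size of the largest Jordan block at λ.

For λ = -3: rank(A + 3I) = 3, and the largest Jordan block has size 2 (the smallest k with rank((A + 3I)^k) = rank((A + 3I)^(k+1))).
For λ = 0: rank(A) = 3, and the largest Jordan block has size 1 (the smallest k with rank(A^k) = rank(A^(k+1))).

So m_A(x) = x(x + 3)^2.

m_A(x) = x(x + 3)^2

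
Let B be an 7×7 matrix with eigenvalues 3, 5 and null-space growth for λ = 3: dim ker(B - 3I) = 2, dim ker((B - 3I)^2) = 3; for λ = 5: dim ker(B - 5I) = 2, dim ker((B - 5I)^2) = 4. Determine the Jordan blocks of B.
λ = 3: successive nullity increments [2, 1] count blocks of size ≥ k; block sizes are [2, 1].
λ = 5: successive nullity increments [2, 2] count blocks of size ≥ k; block sizes are [2, 2].

Jordan blocks: (3, 2), (3, 1), (5, 2), (5, 2)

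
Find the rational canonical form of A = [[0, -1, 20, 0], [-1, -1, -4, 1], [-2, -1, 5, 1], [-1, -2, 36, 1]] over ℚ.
R = [[0, 0, 0, 20], [1, 0, 0, -4], [0, 1, 0, 0], [0, 0, 1, 5]]

The invariant factors of A (the non-unit diagonal entries of the Smith normal form of xI - A over ℚ[x]) are (x - 5)(x^3 + 4), each dividing the next. The characteristic polynomial is their product, (x - 5)(x^3 + 4).

The rational canonical form is the block-diagonal matrix of companion matrices C(f_i):
R = [[0, 0, 0, 20], [1, 0, 0, -4], [0, 1, 0, 0], [0, 0, 1, 5]].

Note the characteristic polynomial does not split into linear factors over ℚ, so A has no Jordan form over ℚ; the rational canonical form exists over any field.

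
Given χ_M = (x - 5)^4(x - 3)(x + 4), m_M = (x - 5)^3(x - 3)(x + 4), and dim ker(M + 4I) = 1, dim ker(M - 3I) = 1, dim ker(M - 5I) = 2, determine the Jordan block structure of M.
Jordan blocks: (-4, 1), (3, 1), (5, 3), (5, 1)

λ = -4: algebraic multiplicity 1 (exponent in χ_M), largest block size 1 (exponent in m_M), 1 block (geometric multiplicity). This forces block sizes [1].
λ = 3: algebraic multiplicity 1 (exponent in χ_M), largest block size 1 (exponent in m_M), 1 block (geometric multiplicity). This forces block sizes [1].
λ = 5: algebraic multiplicity 4 (exponent in χ_M), largest block size 3 (exponent in m_M), 2 blocks (geometric multiplicity). These force block sizes [3, 1].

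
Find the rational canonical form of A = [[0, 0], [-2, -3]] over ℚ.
The invariant factors of A (the non-unit diagonal entries of the Smith normal form of xI - A over ℚ[x]) are x(x + 3), each dividing the next. The characteristic polynomial is their product, x(x + 3).

The rational canonical form is the block-diagonal matrix of companion matrices C(f_i):
R = [[0, 0], [1, -3]].

R = [[0, 0], [1, -3]]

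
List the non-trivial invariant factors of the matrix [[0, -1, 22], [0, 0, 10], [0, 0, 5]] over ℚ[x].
x^2(x - 5)

The Jordan structure of A has elementary divisors x^2, (x - 5). Arranging the block sizes at each eigenvalue in decreasing order and taking row products gives the invariant factors.

Invariant factors (smallest first, each dividing the next): x^2(x - 5).

Check: the last factor x^2(x - 5) is the minimal polynomial, and the product x^2(x - 5) is the characteristic polynomial.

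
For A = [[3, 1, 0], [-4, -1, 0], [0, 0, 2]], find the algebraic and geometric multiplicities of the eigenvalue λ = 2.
The characteristic polynomial is (x - 2)(x - 1)^2, so the factor x - 2 appears with exponent 1: the algebraic multiplicity is 1.

rank(A - 2I) = 2, so the eigenspace has dimension 3 - 2 = 1: the geometric multiplicity is 1.

algebraic multiplicity 1, geometric multiplicity 1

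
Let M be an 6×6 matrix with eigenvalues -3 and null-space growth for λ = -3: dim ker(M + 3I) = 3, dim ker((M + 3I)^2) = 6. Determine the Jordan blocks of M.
λ = -3: successive nullity increments [3, 3] count blocks of size ≥ k; block sizes are [2, 2, 2].

Jordan blocks: (-3, 2), (-3, 2), (-3, 2)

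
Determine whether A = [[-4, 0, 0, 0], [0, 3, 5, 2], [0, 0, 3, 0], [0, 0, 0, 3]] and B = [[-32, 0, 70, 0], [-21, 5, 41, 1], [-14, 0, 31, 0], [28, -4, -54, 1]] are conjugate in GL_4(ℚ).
Yes.

Two matrices over a field are similar if and only if they have the same invariant factors.

Both A and B have characteristic polynomial (x - 3)^3(x + 4) and minimal polynomial (x - 3)^2(x + 4). Computing further, both have invariant factors x - 3, (x - 3)^2(x + 4). Hence A and B are similar.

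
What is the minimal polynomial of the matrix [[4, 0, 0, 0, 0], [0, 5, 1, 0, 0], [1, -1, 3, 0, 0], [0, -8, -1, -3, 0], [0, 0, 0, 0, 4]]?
The characteristic polynomial factors as (x - 4)^4(x + 3). The minimal polynomial is ∏(x - λ)^{k_λ} where k_λ is the size of the largest Jordan block at λ.

For λ = -3: rank(A + 3I) = 4, and the largest Jordan block has size 1 (the smallest k with rank((A + 3I)^k) = rank((A + 3I)^(k+1))).
For λ = 4: rank(A - 4I) = 3, and the largest Jordan block has size 3 (the smallest k with rank((A - 4I)^k) = rank((A - 4I)^(k+1))).

So m_A(x) = (x - 4)^3(x + 3).

m_A(x) = (x - 4)^3(x + 3)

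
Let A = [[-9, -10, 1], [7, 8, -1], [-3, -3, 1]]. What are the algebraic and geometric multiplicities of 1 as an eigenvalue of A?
algebraic multiplicity 2, geometric multiplicity 1

The characteristic polynomial is (x - 1)^2(x + 2), so the factor x - 1 appears with exponent 2: the algebraic multiplicity is 2.

rank(A - I) = 2, so the eigenspace has dimension 3 - 2 = 1: the geometric multiplicity is 1.

Since 1 < 2, A is not diagonalizable.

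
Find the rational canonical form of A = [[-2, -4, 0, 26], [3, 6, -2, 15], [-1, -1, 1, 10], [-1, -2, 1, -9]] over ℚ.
The invariant factors of A (the non-unit diagonal entries of the Smith normal form of xI - A over ℚ[x]) are (x + 4)(x^3 + 3x - 5), each dividing the next. The characteristic polynomial is their product, (x + 4)(x^3 + 3x - 5).

The rational canonical form is the block-diagonal matrix of companion matrices C(f_i):
R = [[0, 0, 0, 20], [1, 0, 0, -7], [0, 1, 0, -3], [0, 0, 1, -4]].

Note the characteristic polynomial does not split into linear factors over ℚ, so A has no Jordan form over ℚ; the rational canonical form exists over any field.

R = [[0, 0, 0, 20], [1, 0, 0, -7], [0, 1, 0, -3], [0, 0, 1, -4]]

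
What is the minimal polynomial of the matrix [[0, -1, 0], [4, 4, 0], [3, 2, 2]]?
The characteristic polynomial factors as (x - 2)^3. The minimal polynomial is ∏(x - λ)^{k_λ} where k_λ is the size of the largest Jordan block at λ.

For λ = 2: rank(A - 2I) = 2, and the largest Jordan block has size 3 (the smallest k with rank((A - 2I)^k) = rank((A - 2I)^(k+1))).

So m_A(x) = (x - 2)^3.

m_A(x) = (x - 2)^3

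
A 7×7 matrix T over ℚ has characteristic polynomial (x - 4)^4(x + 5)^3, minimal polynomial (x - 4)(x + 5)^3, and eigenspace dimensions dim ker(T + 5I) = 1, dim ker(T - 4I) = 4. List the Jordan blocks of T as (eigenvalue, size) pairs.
Jordan blocks: (-5, 3), (4, 1), (4, 1), (4, 1), (4, 1)

λ = -5: algebraic multiplicity 3 (exponent in χ_T), largest block size 3 (exponent in m_T), 1 block (geometric multiplicity). This forces block sizes [3].
λ = 4: algebraic multiplicity 4 (exponent in χ_T), largest block size 1 (exponent in m_T), 4 blocks (geometric multiplicity). These force block sizes [1, 1, 1, 1].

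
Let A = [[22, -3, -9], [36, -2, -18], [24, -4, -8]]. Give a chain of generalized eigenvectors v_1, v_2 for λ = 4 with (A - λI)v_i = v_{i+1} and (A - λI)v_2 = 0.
v_1 = [[2, 4, 3]]^T, v_2 = [[-3, -6, -4]]^T

We seek v_1 ∈ ker((A - 4I)^2) \ ker(A - 4I), then set v_{i+1} = (A - 4I) v_i.

One such chain is v_1 = [[2, 4, 3]]^T, v_2 = [[-3, -6, -4]]^T. Check: (A - 4I) v_2 = [[0, 0, 0]]^T = 0.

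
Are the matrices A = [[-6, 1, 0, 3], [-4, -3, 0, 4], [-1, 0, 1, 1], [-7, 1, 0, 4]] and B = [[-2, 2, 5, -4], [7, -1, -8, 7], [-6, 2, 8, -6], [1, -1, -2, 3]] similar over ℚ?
trace(A) = -4 but trace(B) = 8. The trace is a similarity invariant, so A and B are not similar.

No.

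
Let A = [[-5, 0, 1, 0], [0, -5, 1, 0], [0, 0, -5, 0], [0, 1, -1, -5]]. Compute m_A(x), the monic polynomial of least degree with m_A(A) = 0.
The characteristic polynomial factors as (x + 5)^4. The minimal polynomial is ∏(x - λ)^{k_λ} where k_λ is the size of the largest Jordan block at λ.

For λ = -5: rank(A + 5I) = 2, and the largest Jordan block has size 3 (the smallest k with rank((A + 5I)^k) = rank((A + 5I)^(k+1))).

So m_A(x) = (x + 5)^3.

m_A(x) = (x + 5)^3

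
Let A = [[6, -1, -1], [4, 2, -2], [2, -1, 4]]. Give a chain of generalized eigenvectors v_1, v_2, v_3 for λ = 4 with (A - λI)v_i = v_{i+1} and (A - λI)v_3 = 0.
v_1 = [[1, 3, 1]]^T, v_2 = [[-2, -4, -1]]^T, v_3 = [[1, 2, 0]]^T

We seek v_1 ∈ ker((A - 4I)^3) \ ker((A - 4I)^2), then set v_{i+1} = (A - 4I) v_i.

One such chain is v_1 = [[1, 3, 1]]^T, v_2 = [[-2, -4, -1]]^T, v_3 = [[1, 2, 0]]^T. Check: (A - 4I) v_3 = [[0, 0, 0]]^T = 0.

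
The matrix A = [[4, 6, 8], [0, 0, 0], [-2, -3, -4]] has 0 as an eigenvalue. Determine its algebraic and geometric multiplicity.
The characteristic polynomial is x^3, so the factor x appears with exponent 3: the algebraic multiplicity is 3.

rank(A) = 1, so the eigenspace has dimension 3 - 1 = 2: the geometric multiplicity is 2.

Since 2 < 3, A is not diagonalizable.

algebraic multiplicity 3, geometric multiplicity 2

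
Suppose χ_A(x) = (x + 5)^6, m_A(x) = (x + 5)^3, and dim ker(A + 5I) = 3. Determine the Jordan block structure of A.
λ = -5: algebraic multiplicity 6 (exponent in χ_A), largest block size 3 (exponent in m_A), 3 blocks (geometric multiplicity). These force block sizes [3, 2, 1].

Jordan blocks: (-5, 3), (-5, 2), (-5, 1)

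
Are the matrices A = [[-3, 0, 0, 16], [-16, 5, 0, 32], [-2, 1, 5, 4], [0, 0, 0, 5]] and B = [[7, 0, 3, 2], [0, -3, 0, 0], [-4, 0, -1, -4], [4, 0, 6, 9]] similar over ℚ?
Yes.

Two matrices over a field are similar if and only if they have the same invariant factors.

Both A and B have characteristic polynomial (x - 5)^3(x + 3) and minimal polynomial (x - 5)^2(x + 3). Computing further, both have invariant factors x - 5, (x - 5)^2(x + 3). Hence A and B are similar.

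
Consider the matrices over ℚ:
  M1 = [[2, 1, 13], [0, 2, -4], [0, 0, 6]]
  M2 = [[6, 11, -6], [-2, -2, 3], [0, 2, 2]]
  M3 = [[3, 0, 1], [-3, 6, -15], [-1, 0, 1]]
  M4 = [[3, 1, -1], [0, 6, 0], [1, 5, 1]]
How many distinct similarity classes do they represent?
2 classes: {M1, M3, M4}, {M2}

Characteristic polynomials: χ_{M1} = (x - 6)(x - 2)^2, χ_{M2} = (x - 2)^3, χ_{M3} = (x - 6)(x - 2)^2, χ_{M4} = (x - 6)(x - 2)^2.

{M1, M3, M4}: invariant factors (x - 6)(x - 2)^2.

{M2}: invariant factors (x - 2)^3.

Matrices are similar if and only if their invariant-factor lists agree; the partition into similarity classes is {M1, M3, M4}, {M2}.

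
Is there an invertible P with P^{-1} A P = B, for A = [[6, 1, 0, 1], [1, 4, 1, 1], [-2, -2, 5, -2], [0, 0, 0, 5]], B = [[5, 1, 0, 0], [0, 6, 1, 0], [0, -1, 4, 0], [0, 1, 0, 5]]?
Yes.

Two matrices over a field are similar if and only if they have the same invariant factors.

Both A and B have characteristic polynomial (x - 5)^4 and minimal polynomial (x - 5)^3. Computing further, both have invariant factors x - 5, (x - 5)^3. Hence A and B are similar.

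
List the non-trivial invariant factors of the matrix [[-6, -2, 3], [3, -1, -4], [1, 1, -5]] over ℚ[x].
The Jordan structure of A has elementary divisors (x + 4)^3. Arranging the block sizes at each eigenvalue in decreasing order and taking row products gives the invariant factors.

Invariant factors (smallest first, each dividing the next): (x + 4)^3.

Check: the last factor (x + 4)^3 is the minimal polynomial, and the product (x + 4)^3 is the characteristic polynomial.

(x + 4)^3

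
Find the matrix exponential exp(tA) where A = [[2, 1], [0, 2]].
e^{tA} = [[e^{2*t}, t*e^{2*t}], [0, e^{2*t}]]

A has Jordan form J = [[2, 1], [0, 2]] with A = PJP^{-1}, so e^{tA} = P e^{tJ} P^{-1}.

For a Jordan block J_k(λ), e^{tJ_k(λ)} = e^{λt} · (I + tN + t^2 N^2/2! + ... + t^{k-1} N^{k-1}/(k-1)!) where N is the nilpotent superdiagonal part.

Assembling the blocks and conjugating back gives the entries of e^{tA} as shown above.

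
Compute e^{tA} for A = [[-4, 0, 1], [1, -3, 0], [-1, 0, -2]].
e^{tA} = [[(1 - t)*e^{-3*t}, 0, t*e^{-3*t}], [t*(2 - t)*e^{-3*t}/2, e^{-3*t}, t^2*e^{-3*t}/2], [-t*e^{-3*t}, 0, (t + 1)*e^{-3*t}]]

A has Jordan form J = [[-3, 1, 0], [0, -3, 1], [0, 0, -3]] with A = PJP^{-1}, so e^{tA} = P e^{tJ} P^{-1}.

For a Jordan block J_k(λ), e^{tJ_k(λ)} = e^{λt} · (I + tN + t^2 N^2/2! + ... + t^{k-1} N^{k-1}/(k-1)!) where N is the nilpotent superdiagonal part.

Assembling the blocks and conjugating back gives the entries of e^{tA} as shown above.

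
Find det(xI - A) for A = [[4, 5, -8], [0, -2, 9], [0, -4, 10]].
xI - A = [[x - 4, -5, 8], [0, x + 2, -9], [0, 4, x - 10]].

Expanding det(xI - A) along the first row:
det(xI - A) = + (x - 4)·det([[x + 2, -9], [4, x - 10]]) - (-5)·det([[0, -9], [0, x - 10]]) + (8)·det([[0, x + 2], [0, 4]]).

Evaluating gives χ_A(x) = x^3 - 12x^2 + 48x - 64 = (x - 4)^3.

χ_A(x) = (x - 4)^3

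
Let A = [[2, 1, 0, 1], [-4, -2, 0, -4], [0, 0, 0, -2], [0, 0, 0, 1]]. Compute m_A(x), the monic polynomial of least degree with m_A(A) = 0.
m_A(x) = x^2(x - 1)

The characteristic polynomial factors as x^3(x - 1). The minimal polynomial is ∏(x - λ)^{k_λ} where k_λ is the size of the largest Jordan block at λ.

For λ = 0: rank(A) = 2, and the largest Jordan block has size 2 (the smallest k with rank(A^k) = rank(A^(k+1))).
For λ = 1: rank(A - I) = 3, and the largest Jordan block has size 1 (the smallest k with rank((A - I)^k) = rank((A - I)^(k+1))).

So m_A(x) = x^2(x - 1).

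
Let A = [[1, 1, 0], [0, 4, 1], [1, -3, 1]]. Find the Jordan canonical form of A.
The characteristic polynomial is det(xI - A) = (x - 2)^3, so the eigenvalues are 2 (algebraic multiplicity 3).

For λ = 2: rank(A - 2I) = 2, rank((A - 2I)^2) = 1, rank((A - 2I)^3) = 0. The eigenspace has dimension 3 - 2 = 1, so there is 1 Jordan block; the rank sequence gives block sizes [3].

Assembling the blocks gives the Jordan form J above.

J = [[2, 1, 0], [0, 2, 1], [0, 0, 2]]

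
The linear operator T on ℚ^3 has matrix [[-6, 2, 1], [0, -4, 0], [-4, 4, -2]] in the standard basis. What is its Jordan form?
The characteristic polynomial is det(xI - A) = (x + 4)^3, so the eigenvalues are -4 (algebraic multiplicity 3).

For λ = -4: rank(A + 4I) = 1, rank((A + 4I)^2) = 0. The eigenspace has dimension 3 - 1 = 2, so there are 2 Jordan blocks; the rank sequence gives block sizes [2, 1].

Assembling the blocks gives the Jordan form J above.

J = [[-4, 1, 0], [0, -4, 0], [0, 0, -4]]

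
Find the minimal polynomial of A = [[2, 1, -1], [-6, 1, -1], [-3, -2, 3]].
The characteristic polynomial factors as (x - 2)^3. The minimal polynomial is ∏(x - λ)^{k_λ} where k_λ is the size of the largest Jordan block at λ.

For λ = 2: rank(A - 2I) = 2, and the largest Jordan block has size 3 (the smallest k with rank((A - 2I)^k) = rank((A - 2I)^(k+1))).

So m_A(x) = (x - 2)^3.

m_A(x) = (x - 2)^3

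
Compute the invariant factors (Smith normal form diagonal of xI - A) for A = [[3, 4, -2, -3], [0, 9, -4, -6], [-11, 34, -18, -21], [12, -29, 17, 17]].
(x - 5)(x - 2)^3

The Jordan structure of A has elementary divisors (x - 2)^3, (x - 5). Arranging the block sizes at each eigenvalue in decreasing order and taking row products gives the invariant factors.

Invariant factors (smallest first, each dividing the next): (x - 5)(x - 2)^3.

Check: the last factor (x - 5)(x - 2)^3 is the minimal polynomial, and the product (x - 5)(x - 2)^3 is the characteristic polynomial.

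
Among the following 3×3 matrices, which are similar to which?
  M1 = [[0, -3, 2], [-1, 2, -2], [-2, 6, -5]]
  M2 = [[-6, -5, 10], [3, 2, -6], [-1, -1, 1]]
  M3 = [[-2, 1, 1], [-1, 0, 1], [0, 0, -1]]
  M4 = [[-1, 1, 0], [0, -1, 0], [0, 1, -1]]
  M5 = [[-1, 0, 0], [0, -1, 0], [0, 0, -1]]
2 classes: {M1, M2, M3, M4}, {M5}

Characteristic polynomials: χ_{M1} = (x + 1)^3, χ_{M2} = (x + 1)^3, χ_{M3} = (x + 1)^3, χ_{M4} = (x + 1)^3, χ_{M5} = (x + 1)^3.

{M1, M2, M3, M4}: invariant factors x + 1, (x + 1)^2.

{M5}: invariant factors x + 1, x + 1, x + 1.

Matrices are similar if and only if their invariant-factor lists agree; the partition into similarity classes is {M1, M2, M3, M4}, {M5}.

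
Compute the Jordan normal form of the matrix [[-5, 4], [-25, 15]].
J = [[5, 1], [0, 5]]

The characteristic polynomial is det(xI - A) = (x - 5)^2, so the eigenvalues are 5 (algebraic multiplicity 2).

For λ = 5: rank(A - 5I) = 1, rank((A - 5I)^2) = 0. The eigenspace has dimension 2 - 1 = 1, so there is 1 Jordan block; the rank sequence gives block sizes [2].

Assembling the blocks gives the Jordan form J above.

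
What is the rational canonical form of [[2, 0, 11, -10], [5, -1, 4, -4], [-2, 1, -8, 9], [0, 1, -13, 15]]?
R = [[0, 0, 0, -16], [1, 0, 0, 32], [0, 1, 0, -24], [0, 0, 1, 8]]

The invariant factors of A (the non-unit diagonal entries of the Smith normal form of xI - A over ℚ[x]) are (x - 2)^4, each dividing the next. The characteristic polynomial is their product, (x - 2)^4.

The rational canonical form is the block-diagonal matrix of companion matrices C(f_i):
R = [[0, 0, 0, -16], [1, 0, 0, 32], [0, 1, 0, -24], [0, 0, 1, 8]].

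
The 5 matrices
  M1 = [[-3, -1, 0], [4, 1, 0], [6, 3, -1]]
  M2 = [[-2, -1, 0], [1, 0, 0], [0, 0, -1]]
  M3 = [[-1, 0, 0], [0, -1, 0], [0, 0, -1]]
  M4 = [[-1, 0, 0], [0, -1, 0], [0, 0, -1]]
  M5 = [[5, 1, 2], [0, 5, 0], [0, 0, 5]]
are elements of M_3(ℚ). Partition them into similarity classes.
Characteristic polynomials: χ_{M1} = (x + 1)^3, χ_{M2} = (x + 1)^3, χ_{M3} = (x + 1)^3, χ_{M4} = (x + 1)^3, χ_{M5} = (x - 5)^3.

{M1, M2}: invariant factors x + 1, (x + 1)^2.

{M3, M4}: invariant factors x + 1, x + 1, x + 1.

{M5}: invariant factors x - 5, (x - 5)^2.

Matrices are similar if and only if their invariant-factor lists agree; the partition into similarity classes is {M1, M2}, {M3, M4}, {M5}.

3 classes: {M1, M2}, {M3, M4}, {M5}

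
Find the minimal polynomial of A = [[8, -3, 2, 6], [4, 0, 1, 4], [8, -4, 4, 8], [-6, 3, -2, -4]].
The characteristic polynomial factors as (x - 2)^4. The minimal polynomial is ∏(x - λ)^{k_λ} where k_λ is the size of the largest Jordan block at λ.

For λ = 2: rank(A - 2I) = 2, and the largest Jordan block has size 3 (the smallest k with rank((A - 2I)^k) = rank((A - 2I)^(k+1))).

So m_A(x) = (x - 2)^3.

m_A(x) = (x - 2)^3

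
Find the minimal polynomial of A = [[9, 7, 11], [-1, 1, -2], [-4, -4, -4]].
m_A(x) = (x - 2)^3

The characteristic polynomial factors as (x - 2)^3. The minimal polynomial is ∏(x - λ)^{k_λ} where k_λ is the size of the largest Jordan block at λ.

For λ = 2: rank(A - 2I) = 2, and the largest Jordan block has size 3 (the smallest k with rank((A - 2I)^k) = rank((A - 2I)^(k+1))).

So m_A(x) = (x - 2)^3.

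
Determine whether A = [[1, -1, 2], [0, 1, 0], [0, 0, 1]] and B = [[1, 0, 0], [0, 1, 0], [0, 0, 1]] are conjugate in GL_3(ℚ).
Both have characteristic polynomial (x - 1)^3, but the minimal polynomial of A is (x - 1)^2 while the minimal polynomial of B is x - 1. The minimal polynomial is a similarity invariant, so A and B are not similar.

No.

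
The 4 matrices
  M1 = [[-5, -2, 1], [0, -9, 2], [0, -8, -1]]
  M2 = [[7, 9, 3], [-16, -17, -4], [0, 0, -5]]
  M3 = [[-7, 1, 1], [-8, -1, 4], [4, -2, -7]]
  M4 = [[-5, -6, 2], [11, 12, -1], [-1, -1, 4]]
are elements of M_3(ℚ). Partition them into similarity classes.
2 classes: {M1, M2, M3}, {M4}

Characteristic polynomials: χ_{M1} = (x + 5)^3, χ_{M2} = (x + 5)^3, χ_{M3} = (x + 5)^3, χ_{M4} = (x - 5)^2(x - 1).

{M1, M2, M3}: invariant factors x + 5, (x + 5)^2.

{M4}: invariant factors (x - 5)^2(x - 1).

Matrices are similar if and only if their invariant-factor lists agree; the partition into similarity classes is {M1, M2, M3}, {M4}.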